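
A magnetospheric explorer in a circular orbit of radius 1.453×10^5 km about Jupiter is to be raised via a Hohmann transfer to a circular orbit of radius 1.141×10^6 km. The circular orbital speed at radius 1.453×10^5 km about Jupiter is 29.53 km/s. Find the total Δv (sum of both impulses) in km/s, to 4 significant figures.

From the circular-orbit relation v² = μ/r at r = 1.453×10^5 km: μ = v²r = (29.53)² × 1.453×10^5 = 1.26705×10^8 km³/s².
Transfer-ellipse semi-major axis a_t = (r₁ + r₂)/2 = (1.453×10^5 + 1.141×10^6)/2 = 6.4315×10^5 km.
Circular speed at r₁: v₁ = √(μ/r₁) = √(1.26705×10^8/1.453×10^5) = 29.530 km/s.
On the transfer ellipse at r₁, vis-viva gives v_p = √[μ(2/r₁ − 1/a_t)] = 39.332 km/s.
First burn Δv₁ = |v_p − v₁| = 9.802 km/s.
At r₂, v₂ = √(μ/r₂) = 10.538 km/s.
Transfer-orbit speed at r₂: v_a = √[μ(2/r₂ − 1/a_t)] = 5.0088 km/s.
Second burn Δv₂ = |v₂ − v_a| = 5.529 km/s.
Δv = Δv₁ + Δv₂ = 9.802 + 5.529 = 15.33 km/s.

Δv = 15.33 km/s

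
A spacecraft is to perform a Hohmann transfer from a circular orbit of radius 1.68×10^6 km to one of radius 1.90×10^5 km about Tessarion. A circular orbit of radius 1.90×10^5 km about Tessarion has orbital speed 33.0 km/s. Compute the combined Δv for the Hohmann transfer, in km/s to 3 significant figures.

From the circular-orbit relation v² = μ/r at r = 1.90×10^5 km: μ = v²r = (33.0)² × 1.90×10^5 = 2.06910×10^8 km³/s².
Transfer-ellipse semi-major axis a_t = (r₁ + r₂)/2 = (1.680×10^6 + 1.900×10^5)/2 = 9.350×10^5 km.
At r₁ the circular-orbit speed is v₁ = √(μ/r₁) = 11.097780 km/s.
On the transfer ellipse at r₁, vis-viva equation gives v_a = √[μ(2/r₁ − 1/a_t)] = 5.0027303 km/s.
First burn Δv₁ = |v_a − v₁| = 6.0950 km/s.
Circular speed at r₂: v₂ = √(μ/r₂) = 33.000 km/s.
Transfer-orbit speed at r₂: v_p = √[μ(2/r₂ − 1/a_t)] = 44.235 km/s.
Second burn Δv₂ = |v₂ − v_p| = 11.235 km/s.
Δv = Δv₁ + Δv₂ = 6.0950 + 11.235 = 17.33 km/s.

Δv = 17.3 km/s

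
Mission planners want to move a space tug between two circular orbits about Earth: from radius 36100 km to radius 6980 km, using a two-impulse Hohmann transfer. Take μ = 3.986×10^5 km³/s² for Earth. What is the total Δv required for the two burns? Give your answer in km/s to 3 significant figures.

Δv = 3.66 km/s

The Hohmann ellipse has a_t = (r₁ + r₂)/2 = 21540 km.
Circular speed at r₁: v₁ = √(μ/r₁) = √(3.986×10^5/36100) = 3.323 km/s.
On the transfer ellipse at r₁, v² = μ(2/r − 1/a) gives v_a = √[μ(2/r₁ − 1/a_t)] = 1.892 km/s.
First burn Δv₁ = |v_a − v₁| = 1.431 km/s.
Circular speed at r₂: v₂ = √(μ/r₂) = 7.557 km/s.
Transfer-orbit speed at r₂: v_p = √[μ(2/r₂ − 1/a_t)] = 9.783 km/s.
Second burn Δv₂ = |v₂ − v_p| = 2.226 km/s.
Δv = Δv₁ + Δv₂ = 1.431 + 2.226 = 3.657 km/s.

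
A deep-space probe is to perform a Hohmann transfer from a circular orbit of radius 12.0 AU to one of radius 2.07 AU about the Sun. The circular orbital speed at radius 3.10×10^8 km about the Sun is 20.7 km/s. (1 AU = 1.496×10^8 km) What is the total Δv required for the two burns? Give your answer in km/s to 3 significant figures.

From the circular-orbit relation v² = μ/r at r = 3.10×10^8 km: μ = v²r = (20.7)² × 3.10×10^8 = 1.32832×10^11 km³/s².
In km: r₁ = 12.0 × 1.496×10^8 = 1.7952×10^9 km; r₂ = 2.07 × 1.496×10^8 = 3.09672×10^8 km.
Transfer-ellipse semi-major axis a_t = (r₁ + r₂)/2 = (1.7952×10^9 + 3.09672×10^8)/2 = 1.052436×10^9 km.
Circular speed at r₁: v₁ = √(μ/r₁) = √(1.32832×10^11/1.7952×10^9) = 8.6019 km/s.
Transfer-orbit speed at r₁ (v² = μ(2/r − 1/a)): v_a = √[μ(2/r₁ − 1/a_t)] = 4.6660 km/s.
First burn Δv₁ = |v_a − v₁| = 3.9359 km/s.
Circular speed at r₂: v₂ = √(μ/r₂) = 20.7110 km/s.
Transfer-orbit speed at r₂: v_p = √[μ(2/r₂ − 1/a_t)] = 27.0495 km/s.
Second burn Δv₂ = |v₂ − v_p| = 6.3385 km/s.
Total Δv = Δv₁ + Δv₂ = 10.27 km/s.

Δv = 10.3 km/s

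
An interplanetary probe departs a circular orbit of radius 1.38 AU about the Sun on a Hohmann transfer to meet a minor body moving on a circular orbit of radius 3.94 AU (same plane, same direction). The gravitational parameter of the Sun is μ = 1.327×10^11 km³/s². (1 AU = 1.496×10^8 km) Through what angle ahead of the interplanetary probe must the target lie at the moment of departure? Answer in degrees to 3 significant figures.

φ = 80.1°

In km: r₁ = 1.38 × 1.496×10^8 = 2.06448×10^8 km; r₂ = 3.94 × 1.496×10^8 = 5.89424×10^8 km.
The Hohmann ellipse has a_t = (r₁ + r₂)/2 = 3.97936×10^8 km.
The half-period of the transfer ellipse is t = π√(a_t³/μ) = 6.8460×10^7 s.
Target angular speed ω₂ = √(μ/r₂³) = 2.5456×10^-8 rad/s.
Angle swept by the target during transfer: ω₂·t = 1.74272 rad = 99.851°.
Arrival is 180° from departure on the ellipse, so φ = 180° − 99.851° = 80.1°.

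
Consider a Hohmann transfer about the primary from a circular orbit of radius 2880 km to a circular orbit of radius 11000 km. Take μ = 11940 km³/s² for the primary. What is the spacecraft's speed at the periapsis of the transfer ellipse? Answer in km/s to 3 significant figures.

The Hohmann ellipse has a_t = (r₁ + r₂)/2 = 6940 km.
At periapsis, r = 2880 km.
Vis-viva: v = √[μ(2/r − 1/a_t)] = √[11940 × (2/2880 − 1/6940)] = 2.563 km/s.

v = 2.56 km/s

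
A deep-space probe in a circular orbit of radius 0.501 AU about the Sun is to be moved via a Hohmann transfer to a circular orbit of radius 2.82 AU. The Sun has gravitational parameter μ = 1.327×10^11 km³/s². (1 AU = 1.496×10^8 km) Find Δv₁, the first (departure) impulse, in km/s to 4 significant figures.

In km: r₁ = 0.501 × 1.496×10^8 = 7.49496×10^7 km; r₂ = 2.82 × 1.496×10^8 = 4.21872×10^8 km.
Semi-major axis of the transfer orbit: a_t = (7.49496×10^7 + 4.21872×10^8)/2 = 2.484108×10^8 km.
On the circular orbit at r = 7.49496×10^7 km, v_c = √(μ/r) = 42.078 km/s.
Transfer-orbit speed at the same r (vis-viva, a = a_t): v_t = √[μ(2/r − 1/a_t)] = 54.835 km/s.
Δv₁ = |v_t − v_c| = |54.835 − 42.078| = 12.76 km/s.

Δv₁ = 12.76 km/s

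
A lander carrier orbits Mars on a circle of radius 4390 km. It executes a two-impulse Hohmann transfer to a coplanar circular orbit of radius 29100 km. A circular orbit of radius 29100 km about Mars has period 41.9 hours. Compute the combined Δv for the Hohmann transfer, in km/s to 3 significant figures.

Δv = 1.58 km/s

From Kepler's third law T² = 4π²r³/μ at r = 29100 km, T = 41.9 hours = 41.9 × 3600 s = 1.5084×10^5 s: μ = 4π²r³/T² = 42756.8 km³/s².
Transfer-ellipse semi-major axis a_t = (r₁ + r₂)/2 = (4390 + 29100)/2 = 16745 km.
Circular speed at r₁: v₁ = √(μ/r₁) = √(42756.8/4390) = 3.1208 km/s.
Transfer-orbit speed at r₁ (vis-viva equation): v_p = √[μ(2/r₁ − 1/a_t)] = 4.1141 km/s.
First burn Δv₁ = |v_p − v₁| = 0.9933 km/s.
At r₂, v₂ = √(μ/r₂) = 1.21215 km/s.
Transfer-orbit speed at r₂: v_a = √[μ(2/r₂ − 1/a_t)] = 0.620649 km/s.
Second burn Δv₂ = |v₂ − v_a| = 0.5915 km/s.
Total Δv = Δv₁ + Δv₂ = 1.585 km/s.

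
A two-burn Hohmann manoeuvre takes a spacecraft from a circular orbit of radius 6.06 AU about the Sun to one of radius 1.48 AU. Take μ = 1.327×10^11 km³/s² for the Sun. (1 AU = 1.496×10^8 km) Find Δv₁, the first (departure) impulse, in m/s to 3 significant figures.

In km: r₁ = 6.06 × 1.496×10^8 = 9.06576×10^8 km; r₂ = 1.48 × 1.496×10^8 = 2.21408×10^8 km.
Transfer-ellipse semi-major axis a_t = (r₁ + r₂)/2 = (9.06576×10^8 + 2.21408×10^8)/2 = 5.63992×10^8 km.
On the circular orbit at r = 9.06576×10^8 km, v_c = √(μ/r) = 12.0986 km/s.
Vis-viva on the transfer ellipse at r = 9.06576×10^8 km gives v_t = √[μ(2/r − 1/a_t)] = 7.58042 km/s.
Δv₁ = |v_t − v_c| = |7.58042 − 12.0986| = 4.518 km/s.

Δv₁ = 4520 m/s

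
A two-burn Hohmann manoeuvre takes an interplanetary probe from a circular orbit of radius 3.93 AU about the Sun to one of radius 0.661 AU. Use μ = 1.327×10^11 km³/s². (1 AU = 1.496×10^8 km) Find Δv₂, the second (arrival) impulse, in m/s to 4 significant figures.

Δv₂ = 11300 m/s

In km: r₁ = 3.93 × 1.496×10^8 = 5.87928×10^8 km; r₂ = 0.661 × 1.496×10^8 = 9.88856×10^7 km.
The Hohmann ellipse has a_t = (r₁ + r₂)/2 = 3.434068×10^8 km.
On the circular orbit at r = 9.88856×10^7 km, v_c = √(μ/r) = 36.63 km/s.
Transfer-orbit speed at the same r (vis-viva, a = a_t): v_t = √[μ(2/r − 1/a_t)] = 47.93 km/s.
Δv₂ = |v_t − v_c| = |47.93 − 36.63| = 11.30 km/s.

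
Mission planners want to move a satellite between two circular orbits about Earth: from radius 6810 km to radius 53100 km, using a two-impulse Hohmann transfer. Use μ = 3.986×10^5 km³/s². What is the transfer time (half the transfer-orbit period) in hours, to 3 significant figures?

The Hohmann ellipse has a_t = (r₁ + r₂)/2 = 29955 km.
Half the transfer-orbit period gives t = π√(a_t³/μ) = 25800 s.
Converting: 25800 s ÷ 3600 s/hour = 7.17 hours.

t = 7.17 hours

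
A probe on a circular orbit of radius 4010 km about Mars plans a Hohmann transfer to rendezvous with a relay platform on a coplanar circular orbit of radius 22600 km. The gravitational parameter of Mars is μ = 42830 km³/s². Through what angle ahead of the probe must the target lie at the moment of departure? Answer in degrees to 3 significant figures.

φ = 98.7°

Semi-major axis of the transfer orbit: a_t = (4010 + 22600)/2 = 13305 km.
Transfer time t = π√(a_t³/μ) = 23297 s.
Target angular speed ω₂ = √(μ/r₂³) = 6.0913×10^-5 rad/s.
Angle swept by the target during transfer: ω₂·t = 1.4191 rad = 81.31°.
The probe traverses 180° on the transfer ellipse, so the target must lead by 180° − 81.31° = 98.7°.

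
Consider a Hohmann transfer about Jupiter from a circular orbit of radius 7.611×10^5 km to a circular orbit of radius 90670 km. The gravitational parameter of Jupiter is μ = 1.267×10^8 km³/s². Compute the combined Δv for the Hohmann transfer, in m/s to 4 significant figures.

Semi-major axis of the transfer orbit: a_t = (7.611×10^5 + 90670)/2 = 4.25885×10^5 km.
At r₁ the circular-orbit speed is v₁ = √(μ/r₁) = 12.902 km/s.
On the transfer ellipse at r₁, vis-viva equation gives v_a = √[μ(2/r₁ − 1/a_t)] = 5.9532 km/s.
First burn Δv₁ = |v_a − v₁| = 6.949 km/s.
Circular speed at r₂: v₂ = √(μ/r₂) = 37.38 km/s.
Transfer-orbit speed at r₂: v_p = √[μ(2/r₂ − 1/a_t)] = 49.97 km/s.
Second burn Δv₂ = |v₂ − v_p| = 12.59 km/s.
Δv = Δv₁ + Δv₂ = 6.949 + 12.59 = 19.54 km/s.

Δv = 19540 m/s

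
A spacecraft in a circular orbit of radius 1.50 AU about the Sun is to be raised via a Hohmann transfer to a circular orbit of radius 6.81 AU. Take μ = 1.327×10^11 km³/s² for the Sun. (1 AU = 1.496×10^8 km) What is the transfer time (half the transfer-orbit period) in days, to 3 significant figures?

t = 1550 days

In km: r₁ = 1.50 × 1.496×10^8 = 2.244×10^8 km; r₂ = 6.81 × 1.496×10^8 = 1.018776×10^9 km.
The Hohmann ellipse has a_t = (r₁ + r₂)/2 = 6.21588×10^8 km.
Transfer time t = π√(a_t³/μ) = π√((6.21588×10^8)³ / 1.327×10^11) = 1.336×10^8 s.
Converting: 1.336×10^8 s ÷ 86400 s/day = 1550 days.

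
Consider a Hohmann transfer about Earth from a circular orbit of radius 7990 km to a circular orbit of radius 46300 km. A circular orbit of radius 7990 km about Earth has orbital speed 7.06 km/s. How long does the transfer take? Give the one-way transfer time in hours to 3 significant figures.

From the circular-orbit relation v² = μ/r at r = 7990 km: μ = v²r = (7.06)² × 7990 = 3.98250×10^5 km³/s².
The Hohmann ellipse has a_t = (r₁ + r₂)/2 = 27145 km.
Transfer time t = π√(a_t³/μ) = π√((27145)³ / 3.98250×10^5) = 22260 s.
Converting: 22260 s ÷ 3600 s/hour = 6.18 hours.

t = 6.18 hours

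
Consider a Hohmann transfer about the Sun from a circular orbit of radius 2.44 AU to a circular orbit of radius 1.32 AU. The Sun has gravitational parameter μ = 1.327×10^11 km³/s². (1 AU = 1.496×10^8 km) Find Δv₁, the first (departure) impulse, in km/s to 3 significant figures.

In km: r₁ = 2.44 × 1.496×10^8 = 3.65024×10^8 km; r₂ = 1.32 × 1.496×10^8 = 1.97472×10^8 km.
The Hohmann ellipse has a_t = (r₁ + r₂)/2 = 2.81248×10^8 km.
Circular speed at r = 3.65024×10^8 km: v_c = √(μ/r) = 19.07 km/s.
Vis-viva on the transfer ellipse at r = 3.65024×10^8 km gives v_t = √[μ(2/r − 1/a_t)] = 15.98 km/s.
Δv₁ = |v_t − v_c| = |15.98 − 19.07| = 3.090 km/s.

Δv₁ = 3.09 km/s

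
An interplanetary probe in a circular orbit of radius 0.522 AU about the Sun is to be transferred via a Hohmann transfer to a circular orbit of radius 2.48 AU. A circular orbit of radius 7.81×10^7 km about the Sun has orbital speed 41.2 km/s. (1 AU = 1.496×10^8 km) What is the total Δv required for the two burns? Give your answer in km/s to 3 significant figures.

From the circular-orbit relation v² = μ/r at r = 7.81×10^7 km: μ = v²r = (41.2)² × 7.81×10^7 = 1.32570×10^11 km³/s².
In km: r₁ = 0.522 × 1.496×10^8 = 7.80912×10^7 km; r₂ = 2.48 × 1.496×10^8 = 3.71008×10^8 km.
Transfer-ellipse semi-major axis a_t = (r₁ + r₂)/2 = (7.80912×10^7 + 3.71008×10^8)/2 = 2.245496×10^8 km.
At r₁ the circular-orbit speed is v₁ = √(μ/r₁) = 41.202 km/s.
Transfer-orbit speed at r₁ (vis-viva): v_p = √[μ(2/r₁ − 1/a_t)] = 52.961 km/s.
First burn Δv₁ = |v_p − v₁| = 11.759 km/s.
At r₂, v₂ = √(μ/r₂) = 18.90302 km/s.
Transfer-orbit speed at r₂: v_a = √[μ(2/r₂ − 1/a_t)] = 11.14746 km/s.
Second burn Δv₂ = |v₂ − v_a| = 7.7556 km/s.
Δv = Δv₁ + Δv₂ = 11.759 + 7.7556 = 19.51 km/s.

Δv = 19.5 km/s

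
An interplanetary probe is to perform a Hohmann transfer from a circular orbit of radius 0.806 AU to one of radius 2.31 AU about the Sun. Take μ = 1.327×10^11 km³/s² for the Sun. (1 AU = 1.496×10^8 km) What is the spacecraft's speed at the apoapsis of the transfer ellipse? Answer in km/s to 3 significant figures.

v = 14.1 km/s

In km: r₁ = 0.806 × 1.496×10^8 = 1.205776×10^8 km; r₂ = 2.31 × 1.496×10^8 = 3.45576×10^8 km.
Transfer-ellipse semi-major axis a_t = (r₁ + r₂)/2 = (1.205776×10^8 + 3.45576×10^8)/2 = 2.330768×10^8 km.
At apoapsis, r = 3.45576×10^8 km.
Applying v² = μ(2/r − 1/a_t): v = 14.09 km/s.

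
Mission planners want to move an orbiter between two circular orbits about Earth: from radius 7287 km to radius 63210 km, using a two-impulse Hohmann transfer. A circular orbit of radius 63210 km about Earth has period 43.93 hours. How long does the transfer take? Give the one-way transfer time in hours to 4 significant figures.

t = 9.147 hours

From Kepler's third law T² = 4π²r³/μ at r = 63210 km, T = 43.93 hours = 43.93 × 3600 s = 1.58148×10^5 s: μ = 4π²r³/T² = 3.98648×10^5 km³/s².
Transfer-ellipse semi-major axis a_t = (r₁ + r₂)/2 = (7287 + 63210)/2 = 35248.5 km.
Half the transfer-orbit period gives t = π√(a_t³/μ) = 32930 s.
Converting: 32930 s ÷ 3600 s/hour = 9.147 hours.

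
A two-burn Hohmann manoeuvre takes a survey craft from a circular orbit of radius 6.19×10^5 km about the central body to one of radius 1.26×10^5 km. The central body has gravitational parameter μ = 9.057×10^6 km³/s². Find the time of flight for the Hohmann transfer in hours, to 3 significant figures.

Transfer-ellipse semi-major axis a_t = (r₁ + r₂)/2 = (6.190×10^5 + 1.260×10^5)/2 = 3.725×10^5 km.
Transfer time t = π√(a_t³/μ) = π√((3.725×10^5)³ / 9.057×10^6) = 2.373×10^5 s.
Converting: 2.373×10^5 s ÷ 3600 s/hour = 65.9 hours.

t = 65.9 hours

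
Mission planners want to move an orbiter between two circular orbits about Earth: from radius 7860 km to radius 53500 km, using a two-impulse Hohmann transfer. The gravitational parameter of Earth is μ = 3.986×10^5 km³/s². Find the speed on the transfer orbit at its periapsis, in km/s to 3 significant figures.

v = 9.40 km/s

The Hohmann ellipse has a_t = (r₁ + r₂)/2 = 30680 km.
At periapsis, r = 7860 km.
From the vis-viva equation, v = √[μ(2/r − 1/a_t)] = 9.404 km/s.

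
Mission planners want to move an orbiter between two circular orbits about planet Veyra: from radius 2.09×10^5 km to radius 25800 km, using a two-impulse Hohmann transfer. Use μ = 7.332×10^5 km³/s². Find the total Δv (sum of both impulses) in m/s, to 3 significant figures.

The Hohmann ellipse has a_t = (r₁ + r₂)/2 = 1.174×10^5 km.
At r₁ the circular-orbit speed is v₁ = √(μ/r₁) = 1.873 km/s.
On the transfer ellipse at r₁, vis-viva gives v_a = √[μ(2/r₁ − 1/a_t)] = 0.8780 km/s.
First burn Δv₁ = |v_a − v₁| = 0.9950 km/s.
At r₂, v₂ = √(μ/r₂) = 5.331 km/s.
Transfer-orbit speed at r₂: v_p = √[μ(2/r₂ − 1/a_t)] = 7.113 km/s.
Second burn Δv₂ = |v₂ − v_p| = 1.782 km/s.
Δv = Δv₁ + Δv₂ = 0.9950 + 1.782 = 2.777 km/s.

Δv = 2780 m/s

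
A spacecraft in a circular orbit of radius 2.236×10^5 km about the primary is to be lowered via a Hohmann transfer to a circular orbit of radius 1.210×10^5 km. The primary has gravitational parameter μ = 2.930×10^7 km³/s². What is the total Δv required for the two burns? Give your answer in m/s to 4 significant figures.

Semi-major axis of the transfer orbit: a_t = (2.236×10^5 + 1.210×10^5)/2 = 1.723×10^5 km.
At r₁ the circular-orbit speed is v₁ = √(μ/r₁) = 11.447 km/s.
On the transfer ellipse at r₁, vis-viva equation gives v_a = √[μ(2/r₁ − 1/a_t)] = 9.5929 km/s.
First burn Δv₁ = |v_a − v₁| = 1.854 km/s.
Circular speed at r₂: v₂ = √(μ/r₂) = 15.561 km/s.
Transfer-orbit speed at r₂: v_p = √[μ(2/r₂ − 1/a_t)] = 17.727 km/s.
Second burn Δv₂ = |v₂ − v_p| = 2.166 km/s.
Δv = Δv₁ + Δv₂ = 1.854 + 2.166 = 4.020 km/s.

Δv = 4020 m/s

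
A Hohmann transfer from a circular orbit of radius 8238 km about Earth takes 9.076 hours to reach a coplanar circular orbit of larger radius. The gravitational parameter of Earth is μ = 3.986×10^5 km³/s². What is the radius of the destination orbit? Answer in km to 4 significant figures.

Transfer time t = 9.076 hours = 32673.6 s, and t = π√(a_t³/μ).
So a_t = (μ t²/π²)^(1/3) = (3.986×10^5 × (32673.6)² / π²)^(1/3) = 35065 km.
Since a_t = (r₁ + r₂)/2, r₂ = 2a_t − r₁ = 2×35065 − 8238 = 61892 km.

r₂ = 61890 km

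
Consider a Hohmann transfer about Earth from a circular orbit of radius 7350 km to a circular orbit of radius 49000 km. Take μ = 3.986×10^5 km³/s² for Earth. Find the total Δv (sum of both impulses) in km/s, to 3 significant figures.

Semi-major axis of the transfer orbit: a_t = (7350 + 49000)/2 = 28175 km.
Circular speed at r₁: v₁ = √(μ/r₁) = √(3.986×10^5/7350) = 7.3642 km/s.
On the transfer ellipse at r₁, vis-viva gives v_p = √[μ(2/r₁ − 1/a_t)] = 9.7116 km/s.
First burn Δv₁ = |v_p − v₁| = 2.3474 km/s.
Circular speed at r₂: v₂ = √(μ/r₂) = 2.8521 km/s.
Transfer-orbit speed at r₂: v_a = √[μ(2/r₂ − 1/a_t)] = 1.4567 km/s.
Second burn Δv₂ = |v₂ − v_a| = 1.3954 km/s.
Total Δv = Δv₁ + Δv₂ = 3.743 km/s.

Δv = 3.74 km/s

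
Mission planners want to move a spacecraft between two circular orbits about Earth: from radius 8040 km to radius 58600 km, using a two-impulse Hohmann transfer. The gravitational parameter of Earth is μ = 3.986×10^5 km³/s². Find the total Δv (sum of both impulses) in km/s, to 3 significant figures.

Semi-major axis of the transfer orbit: a_t = (8040 + 58600)/2 = 33320 km.
Circular speed at r₁: v₁ = √(μ/r₁) = √(3.986×10^5/8040) = 7.0411 km/s.
On the transfer ellipse at r₁, v² = μ(2/r − 1/a) gives v_p = √[μ(2/r₁ − 1/a_t)] = 9.3376 km/s.
First burn Δv₁ = |v_p − v₁| = 2.2965 km/s.
Circular speed at r₂: v₂ = √(μ/r₂) = 2.60807 km/s.
Transfer-orbit speed at r₂: v_a = √[μ(2/r₂ − 1/a_t)] = 1.28114 km/s.
Second burn Δv₂ = |v₂ − v_a| = 1.3269 km/s.
Δv = Δv₁ + Δv₂ = 2.2965 + 1.3269 = 3.623 km/s.

Δv = 3.62 km/s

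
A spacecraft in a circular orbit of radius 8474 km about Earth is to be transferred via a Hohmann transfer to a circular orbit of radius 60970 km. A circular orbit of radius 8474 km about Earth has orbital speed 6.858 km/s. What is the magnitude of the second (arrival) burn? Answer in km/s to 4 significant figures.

From the circular-orbit relation v² = μ/r at r = 8474 km: μ = v²r = (6.858)² × 8474 = 3.98551×10^5 km³/s².
Transfer-ellipse semi-major axis a_t = (r₁ + r₂)/2 = (8474 + 60970)/2 = 34722 km.
Circular speed at r = 60970 km: v_c = √(μ/r) = 2.557 km/s.
Transfer-orbit speed at the same r (vis-viva, a = a_t): v_t = √[μ(2/r − 1/a_t)] = 1.263 km/s.
Δv₂ = |v_t − v_c| = |1.263 − 2.557| = 1.294 km/s.

Δv₂ = 1.294 km/s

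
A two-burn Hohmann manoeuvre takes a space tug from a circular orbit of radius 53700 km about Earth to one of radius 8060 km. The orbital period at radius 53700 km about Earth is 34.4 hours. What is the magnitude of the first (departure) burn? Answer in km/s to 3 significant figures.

From Kepler's third law T² = 4π²r³/μ at r = 53700 km, T = 34.4 hours = 34.4 × 3600 s = 1.2384×10^5 s: μ = 4π²r³/T² = 3.98621×10^5 km³/s².
Semi-major axis of the transfer orbit: a_t = (53700 + 8060)/2 = 30880 km.
On the circular orbit at r = 53700 km, v_c = √(μ/r) = 2.725 km/s.
Transfer-orbit speed at the same r (vis-viva, a = a_t): v_t = √[μ(2/r − 1/a_t)] = 1.392 km/s.
Δv₁ = |v_t − v_c| = |1.392 − 2.725| = 1.333 km/s.

Δv₁ = 1.33 km/s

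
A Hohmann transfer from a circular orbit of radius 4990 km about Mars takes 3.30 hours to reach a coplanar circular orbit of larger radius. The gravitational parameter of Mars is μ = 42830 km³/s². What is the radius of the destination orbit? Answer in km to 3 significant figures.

Transfer time t = 3.30 hours = 11880 s, and t = π√(a_t³/μ).
So a_t = (μ t²/π²)^(1/3) = (42830 × (11880)² / π²)^(1/3) = 8492.3 km.
Since a_t = (r₁ + r₂)/2, r₂ = 2a_t − r₁ = 2×8492.3 − 4990 = 11994.6 km.

r₂ = 12000 km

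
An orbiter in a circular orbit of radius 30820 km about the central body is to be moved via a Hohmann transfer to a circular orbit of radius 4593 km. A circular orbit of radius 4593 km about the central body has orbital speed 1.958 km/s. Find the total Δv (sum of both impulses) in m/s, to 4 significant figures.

Δv = 996.1 m/s

From the circular-orbit relation v² = μ/r at r = 4593 km: μ = v²r = (1.958)² × 4593 = 17608.5 km³/s².
Transfer-ellipse semi-major axis a_t = (r₁ + r₂)/2 = (30820 + 4593)/2 = 17706.5 km.
Circular speed at r₁: v₁ = √(μ/r₁) = √(17608.5/30820) = 0.7559 km/s.
Transfer-orbit speed at r₁ (vis-viva): v_a = √[μ(2/r₁ − 1/a_t)] = 0.3850 km/s.
First burn Δv₁ = |v_a − v₁| = 0.3709 km/s.
Circular speed at r₂: v₂ = √(μ/r₂) = 1.9580 km/s.
Transfer-orbit speed at r₂: v_p = √[μ(2/r₂ − 1/a_t)] = 2.5832 km/s.
Second burn Δv₂ = |v₂ − v_p| = 0.6252 km/s.
Total Δv = Δv₁ + Δv₂ = 0.9961 km/s.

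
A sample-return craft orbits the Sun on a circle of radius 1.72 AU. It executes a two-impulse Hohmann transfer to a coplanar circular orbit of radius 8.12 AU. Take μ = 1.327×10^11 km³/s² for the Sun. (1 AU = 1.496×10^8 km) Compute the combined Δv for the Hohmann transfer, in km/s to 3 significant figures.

In km: r₁ = 1.72 × 1.496×10^8 = 2.57312×10^8 km; r₂ = 8.12 × 1.496×10^8 = 1.214752×10^9 km.
Transfer-ellipse semi-major axis a_t = (r₁ + r₂)/2 = (2.57312×10^8 + 1.214752×10^9)/2 = 7.36032×10^8 km.
Circular speed at r₁: v₁ = √(μ/r₁) = √(1.327×10^11/2.57312×10^8) = 22.709 km/s.
Transfer-orbit speed at r₁ (vis-viva): v_p = √[μ(2/r₁ − 1/a_t)] = 29.174 km/s.
First burn Δv₁ = |v_p − v₁| = 6.465 km/s.
At r₂, v₂ = √(μ/r₂) = 10.452 km/s.
Transfer-orbit speed at r₂: v_a = √[μ(2/r₂ − 1/a_t)] = 6.1798 km/s.
Second burn Δv₂ = |v₂ − v_a| = 4.272 km/s.
Δv = Δv₁ + Δv₂ = 6.465 + 4.272 = 10.74 km/s.

Δv = 10.7 km/s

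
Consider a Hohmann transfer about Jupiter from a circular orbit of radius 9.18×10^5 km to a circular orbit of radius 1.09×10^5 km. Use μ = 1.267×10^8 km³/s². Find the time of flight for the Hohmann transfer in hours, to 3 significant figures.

t = 28.5 hours

Semi-major axis of the transfer orbit: a_t = (9.180×10^5 + 1.090×10^5)/2 = 5.135×10^5 km.
Half the transfer-orbit period gives t = π√(a_t³/μ) = 1.027×10^5 s.
Converting: 1.027×10^5 s ÷ 3600 s/hour = 28.5 hours.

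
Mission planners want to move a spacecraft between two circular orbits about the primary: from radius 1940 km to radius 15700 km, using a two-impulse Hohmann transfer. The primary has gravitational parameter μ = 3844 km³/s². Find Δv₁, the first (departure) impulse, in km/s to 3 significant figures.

Δv₁ = 0.470 km/s

Transfer-ellipse semi-major axis a_t = (r₁ + r₂)/2 = (1940 + 15700)/2 = 8820 km.
Circular speed at r = 1940 km: v_c = √(μ/r) = 1.4076 km/s.
Vis-viva on the transfer ellipse at r = 1940 km gives v_t = √[μ(2/r − 1/a_t)] = 1.8780 km/s.
Δv₁ = |v_t − v_c| = |1.8780 − 1.4076| = 0.4704 km/s.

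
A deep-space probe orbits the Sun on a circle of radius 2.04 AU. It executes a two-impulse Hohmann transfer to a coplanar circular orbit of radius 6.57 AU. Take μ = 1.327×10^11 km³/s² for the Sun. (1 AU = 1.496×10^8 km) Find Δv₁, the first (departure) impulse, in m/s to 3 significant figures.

Δv₁ = 4910 m/s

In km: r₁ = 2.04 × 1.496×10^8 = 3.05184×10^8 km; r₂ = 6.57 × 1.496×10^8 = 9.82872×10^8 km.
Transfer-ellipse semi-major axis a_t = (r₁ + r₂)/2 = (3.05184×10^8 + 9.82872×10^8)/2 = 6.44028×10^8 km.
On the circular orbit at r = 3.05184×10^8 km, v_c = √(μ/r) = 20.852 km/s.
Transfer-orbit speed at the same r (vis-viva, a = a_t): v_t = √[μ(2/r − 1/a_t)] = 25.760 km/s.
Δv₁ = |v_t − v_c| = |25.760 − 20.852| = 4.908 km/s.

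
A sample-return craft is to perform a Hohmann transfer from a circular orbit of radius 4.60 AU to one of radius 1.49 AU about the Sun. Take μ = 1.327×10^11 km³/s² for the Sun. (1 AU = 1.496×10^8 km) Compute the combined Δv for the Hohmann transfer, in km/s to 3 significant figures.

Δv = 9.76 km/s

In km: r₁ = 4.60 × 1.496×10^8 = 6.8816×10^8 km; r₂ = 1.49 × 1.496×10^8 = 2.22904×10^8 km.
The Hohmann ellipse has a_t = (r₁ + r₂)/2 = 4.55532×10^8 km.
At r₁ the circular-orbit speed is v₁ = √(μ/r₁) = 13.8864 km/s.
On the transfer ellipse at r₁, vis-viva equation gives v_a = √[μ(2/r₁ − 1/a_t)] = 9.71382 km/s.
First burn Δv₁ = |v_a − v₁| = 4.1726 km/s.
Circular speed at r₂: v₂ = √(μ/r₂) = 24.3993 km/s.
Transfer-orbit speed at r₂: v_p = √[μ(2/r₂ − 1/a_t)] = 29.9890 km/s.
Second burn Δv₂ = |v₂ − v_p| = 5.5897 km/s.
Total Δv = Δv₁ + Δv₂ = 9.762 km/s.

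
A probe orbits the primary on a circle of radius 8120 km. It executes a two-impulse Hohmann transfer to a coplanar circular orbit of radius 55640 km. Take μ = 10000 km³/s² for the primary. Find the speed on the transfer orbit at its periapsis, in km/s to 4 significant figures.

v = 1.466 km/s

The Hohmann ellipse has a_t = (r₁ + r₂)/2 = 31880 km.
The periapsis of the transfer ellipse is at r = 8120 km.
Vis-viva: v = √[μ(2/r − 1/a_t)] = √[10000 × (2/8120 − 1/31880)] = 1.466 km/s.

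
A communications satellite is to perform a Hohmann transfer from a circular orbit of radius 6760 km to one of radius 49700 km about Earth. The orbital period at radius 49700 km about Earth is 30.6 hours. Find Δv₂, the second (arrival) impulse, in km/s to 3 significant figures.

From Kepler's third law T² = 4π²r³/μ at r = 49700 km, T = 30.6 hours = 30.6 × 3600 s = 1.1016×10^5 s: μ = 4π²r³/T² = 3.99375×10^5 km³/s².
Semi-major axis of the transfer orbit: a_t = (6760 + 49700)/2 = 28230 km.
Circular speed at r = 49700 km: v_c = √(μ/r) = 2.835 km/s.
Vis-viva on the transfer ellipse at r = 49700 km gives v_t = √[μ(2/r − 1/a_t)] = 1.387 km/s.
Δv₂ = |v_t − v_c| = |1.387 − 2.835| = 1.448 km/s.

Δv₂ = 1.45 km/s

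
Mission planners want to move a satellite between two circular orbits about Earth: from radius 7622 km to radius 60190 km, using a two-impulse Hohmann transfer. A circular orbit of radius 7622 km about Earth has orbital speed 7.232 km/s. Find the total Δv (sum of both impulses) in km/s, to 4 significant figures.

Δv = 3.757 km/s

From the circular-orbit relation v² = μ/r at r = 7622 km: μ = v²r = (7.232)² × 7622 = 3.98645×10^5 km³/s².
Semi-major axis of the transfer orbit: a_t = (7622 + 60190)/2 = 33906 km.
At r₁ the circular-orbit speed is v₁ = √(μ/r₁) = 7.232 km/s.
On the transfer ellipse at r₁, vis-viva equation gives v_p = √[μ(2/r₁ − 1/a_t)] = 9.636 km/s.
First burn Δv₁ = |v_p − v₁| = 2.404 km/s.
At r₂, v₂ = √(μ/r₂) = 2.5735 km/s.
Transfer-orbit speed at r₂: v_a = √[μ(2/r₂ − 1/a_t)] = 1.2202 km/s.
Second burn Δv₂ = |v₂ − v_a| = 1.353 km/s.
Total Δv = Δv₁ + Δv₂ = 3.757 km/s.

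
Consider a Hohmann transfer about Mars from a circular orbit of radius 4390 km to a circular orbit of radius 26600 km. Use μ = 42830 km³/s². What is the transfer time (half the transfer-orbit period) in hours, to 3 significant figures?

t = 8.13 hours

Semi-major axis of the transfer orbit: a_t = (4390 + 26600)/2 = 15495 km.
Transfer time t = π√(a_t³/μ) = π√((15495)³ / 42830) = 29280 s.
Converting: 29280 s ÷ 3600 s/hour = 8.13 hours.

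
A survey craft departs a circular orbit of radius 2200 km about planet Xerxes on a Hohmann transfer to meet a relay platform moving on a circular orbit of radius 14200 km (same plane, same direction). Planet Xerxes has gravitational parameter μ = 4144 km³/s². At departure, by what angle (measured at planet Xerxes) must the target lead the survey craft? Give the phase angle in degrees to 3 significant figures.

Transfer-ellipse semi-major axis a_t = (r₁ + r₂)/2 = (2200 + 14200)/2 = 8200 km.
Transfer time t = π√(a_t³/μ) = 36240 s.
The target's mean motion on its circular orbit is ω₂ = √(μ/r₂³) = 3.804×10^-5 rad/s.
Angle swept by the target during transfer: ω₂·t = 1.3786 rad = 78.99°.
The survey craft traverses 180° on the transfer ellipse, so the target must lead by 180° − 78.99° = 101°.

φ = 101°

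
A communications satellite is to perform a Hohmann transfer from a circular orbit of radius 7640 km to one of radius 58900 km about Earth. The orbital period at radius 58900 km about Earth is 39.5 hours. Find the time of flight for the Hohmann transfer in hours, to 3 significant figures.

From Kepler's third law T² = 4π²r³/μ at r = 58900 km, T = 39.5 hours = 39.5 × 3600 s = 1.422×10^5 s: μ = 4π²r³/T² = 3.98939×10^5 km³/s².
Semi-major axis of the transfer orbit: a_t = (7640 + 58900)/2 = 33270 km.
Transfer time t = π√(a_t³/μ) = π√((33270)³ / 3.98939×10^5) = 30180 s.
Converting: 30180 s ÷ 3600 s/hour = 8.38 hours.

t = 8.38 hours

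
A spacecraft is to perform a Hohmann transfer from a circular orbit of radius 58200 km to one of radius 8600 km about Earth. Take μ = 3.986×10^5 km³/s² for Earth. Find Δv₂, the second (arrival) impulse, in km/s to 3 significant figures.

Δv₂ = 2.18 km/s

Transfer-ellipse semi-major axis a_t = (r₁ + r₂)/2 = (58200 + 8600)/2 = 33400 km.
Circular speed at r = 8600 km: v_c = √(μ/r) = 6.808 km/s.
Vis-viva on the transfer ellipse at r = 8600 km gives v_t = √[μ(2/r − 1/a_t)] = 8.987 km/s.
Δv₂ = |v_t − v_c| = |8.987 − 6.808| = 2.179 km/s.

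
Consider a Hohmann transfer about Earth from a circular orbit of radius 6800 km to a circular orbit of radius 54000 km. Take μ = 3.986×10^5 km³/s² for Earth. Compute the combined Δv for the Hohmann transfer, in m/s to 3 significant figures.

Δv = 3980 m/s

The Hohmann ellipse has a_t = (r₁ + r₂)/2 = 30400 km.
At r₁ the circular-orbit speed is v₁ = √(μ/r₁) = 7.6562 km/s.
Transfer-orbit speed at r₁ (v² = μ(2/r − 1/a)): v_p = √[μ(2/r₁ − 1/a_t)] = 10.204 km/s.
First burn Δv₁ = |v_p − v₁| = 2.548 km/s.
At r₂, v₂ = √(μ/r₂) = 2.717 km/s.
Transfer-orbit speed at r₂: v_a = √[μ(2/r₂ − 1/a_t)] = 1.285 km/s.
Second burn Δv₂ = |v₂ − v_a| = 1.432 km/s.
Total Δv = Δv₁ + Δv₂ = 3.980 km/s.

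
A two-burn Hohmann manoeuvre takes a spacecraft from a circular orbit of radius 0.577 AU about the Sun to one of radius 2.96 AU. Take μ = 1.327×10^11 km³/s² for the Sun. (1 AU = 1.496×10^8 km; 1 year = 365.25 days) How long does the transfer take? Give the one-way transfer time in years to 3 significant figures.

In km: r₁ = 0.577 × 1.496×10^8 = 8.63192×10^7 km; r₂ = 2.96 × 1.496×10^8 = 4.42816×10^8 km.
Transfer-ellipse semi-major axis a_t = (r₁ + r₂)/2 = (8.63192×10^7 + 4.42816×10^8)/2 = 2.645676×10^8 km.
By Kepler's third law the transfer-orbit period is T = 2π√(a_t³/μ), so t = T/2 = 3.711×10^7 s.
Converting: 3.711×10^7 s ÷ 3.15576×10^7 s/year (365.25 × 86400) = 1.18 years.

t = 1.18 years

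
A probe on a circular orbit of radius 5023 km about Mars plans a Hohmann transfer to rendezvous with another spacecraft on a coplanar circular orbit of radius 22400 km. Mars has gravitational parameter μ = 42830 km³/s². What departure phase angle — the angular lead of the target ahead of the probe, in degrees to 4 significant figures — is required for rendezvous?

φ = 93.80°

Transfer-ellipse semi-major axis a_t = (r₁ + r₂)/2 = (5023 + 22400)/2 = 13711.5 km.
The half-period of the transfer ellipse is t = π√(a_t³/μ) = 24372.7 s.
Target angular speed ω₂ = √(μ/r₂³) = 6.17308×10^-5 rad/s.
Angle swept by the target during transfer: ω₂·t = 1.5045 rad = 86.20°.
Arrival is 180° from departure on the ellipse, so φ = 180° − 86.20° = 93.80°.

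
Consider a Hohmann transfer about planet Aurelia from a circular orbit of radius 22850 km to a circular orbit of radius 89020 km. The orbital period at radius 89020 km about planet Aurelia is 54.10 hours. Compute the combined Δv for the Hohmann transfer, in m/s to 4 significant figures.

From Kepler's third law T² = 4π²r³/μ at r = 89020 km, T = 54.10 hours = 54.10 × 3600 s = 1.9476×10^5 s: μ = 4π²r³/T² = 7.34215×10^5 km³/s².
Transfer-ellipse semi-major axis a_t = (r₁ + r₂)/2 = (22850 + 89020)/2 = 55935 km.
At r₁ the circular-orbit speed is v₁ = √(μ/r₁) = 5.6685 km/s.
Transfer-orbit speed at r₁ (vis-viva): v_p = √[μ(2/r₁ − 1/a_t)] = 7.1511 km/s.
First burn Δv₁ = |v_p − v₁| = 1.483 km/s.
Circular speed at r₂: v₂ = √(μ/r₂) = 2.872 km/s.
Transfer-orbit speed at r₂: v_a = √[μ(2/r₂ − 1/a_t)] = 1.836 km/s.
Second burn Δv₂ = |v₂ − v_a| = 1.036 km/s.
Δv = Δv₁ + Δv₂ = 1.483 + 1.036 = 2.519 km/s.

Δv = 2519 m/s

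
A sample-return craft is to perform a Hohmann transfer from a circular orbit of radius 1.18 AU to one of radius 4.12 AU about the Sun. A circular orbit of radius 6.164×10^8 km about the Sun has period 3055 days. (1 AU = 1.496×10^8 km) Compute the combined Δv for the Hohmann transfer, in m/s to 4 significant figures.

From Kepler's third law T² = 4π²r³/μ at r = 6.164×10^8 km, T = 3055 days = 3055 × 86400 s = 2.63952×10^8 s: μ = 4π²r³/T² = 1.32708×10^11 km³/s².
In km: r₁ = 1.18 × 1.496×10^8 = 1.76528×10^8 km; r₂ = 4.12 × 1.496×10^8 = 6.16352×10^8 km.
Transfer-ellipse semi-major axis a_t = (r₁ + r₂)/2 = (1.76528×10^8 + 6.16352×10^8)/2 = 3.9644×10^8 km.
At r₁ the circular-orbit speed is v₁ = √(μ/r₁) = 27.4184 km/s.
Transfer-orbit speed at r₁ (vis-viva equation): v_p = √[μ(2/r₁ − 1/a_t)] = 34.1875 km/s.
First burn Δv₁ = |v_p − v₁| = 6.769 km/s.
Circular speed at r₂: v₂ = √(μ/r₂) = 14.674 km/s.
Transfer-orbit speed at r₂: v_a = √[μ(2/r₂ − 1/a_t)] = 9.7916 km/s.
Second burn Δv₂ = |v₂ − v_a| = 4.882 km/s.
Δv = Δv₁ + Δv₂ = 6.769 + 4.882 = 11.65 km/s.

Δv = 11650 m/s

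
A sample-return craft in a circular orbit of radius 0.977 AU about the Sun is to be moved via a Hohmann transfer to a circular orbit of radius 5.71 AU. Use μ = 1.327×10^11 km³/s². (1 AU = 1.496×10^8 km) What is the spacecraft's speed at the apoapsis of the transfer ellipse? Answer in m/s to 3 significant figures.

In km: r₁ = 0.977 × 1.496×10^8 = 1.461592×10^8 km; r₂ = 5.71 × 1.496×10^8 = 8.54216×10^8 km.
Semi-major axis of the transfer orbit: a_t = (1.461592×10^8 + 8.54216×10^8)/2 = 5.001876×10^8 km.
At apoapsis, r = 8.54216×10^8 km.
Vis-viva: v = √[μ(2/r − 1/a_t)] = √[1.327×10^11 × (2/8.54216×10^8 − 1/5.001876×10^8)] = 6.737 km/s.

v = 6740 m/s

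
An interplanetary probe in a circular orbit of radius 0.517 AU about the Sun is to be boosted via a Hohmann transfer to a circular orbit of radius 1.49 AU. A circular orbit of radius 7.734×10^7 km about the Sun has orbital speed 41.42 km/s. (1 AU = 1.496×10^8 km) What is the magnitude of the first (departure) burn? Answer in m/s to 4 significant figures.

Δv₁ = 9051 m/s

From the circular-orbit relation v² = μ/r at r = 7.734×10^7 km: μ = v²r = (41.42)² × 7.734×10^7 = 1.32686×10^11 km³/s².
In km: r₁ = 0.517 × 1.496×10^8 = 7.73432×10^7 km; r₂ = 1.49 × 1.496×10^8 = 2.22904×10^8 km.
Transfer-ellipse semi-major axis a_t = (r₁ + r₂)/2 = (7.73432×10^7 + 2.22904×10^8)/2 = 1.501236×10^8 km.
On the circular orbit at r = 7.73432×10^7 km, v_c = √(μ/r) = 41.419 km/s.
Vis-viva on the transfer ellipse at r = 7.73432×10^7 km gives v_t = √[μ(2/r − 1/a_t)] = 50.470 km/s.
Δv₁ = |v_t − v_c| = |50.470 − 41.419| = 9.051 km/s.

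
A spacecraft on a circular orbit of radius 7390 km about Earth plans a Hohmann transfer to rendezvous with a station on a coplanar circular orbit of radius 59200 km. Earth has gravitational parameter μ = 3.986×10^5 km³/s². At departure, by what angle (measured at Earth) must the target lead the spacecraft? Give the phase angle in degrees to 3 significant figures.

Transfer-ellipse semi-major axis a_t = (r₁ + r₂)/2 = (7390 + 59200)/2 = 33295 km.
Transfer time t = π√(a_t³/μ) = 30230 s.
Target angular speed ω₂ = √(μ/r₂³) = 4.383×10^-5 rad/s.
Angle swept by the target during transfer: ω₂·t = 1.325 rad = 75.92°.
Arrival is 180° from departure on the ellipse, so φ = 180° − 75.92° = 104°.

φ = 104°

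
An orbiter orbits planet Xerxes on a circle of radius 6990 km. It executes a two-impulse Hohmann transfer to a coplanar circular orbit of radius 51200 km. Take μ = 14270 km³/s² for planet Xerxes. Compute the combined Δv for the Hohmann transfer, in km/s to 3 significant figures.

Semi-major axis of the transfer orbit: a_t = (6990 + 51200)/2 = 29095 km.
At r₁ the circular-orbit speed is v₁ = √(μ/r₁) = 1.4288 km/s.
On the transfer ellipse at r₁, vis-viva gives v_p = √[μ(2/r₁ − 1/a_t)] = 1.8954 km/s.
First burn Δv₁ = |v_p − v₁| = 0.4666 km/s.
Circular speed at r₂: v₂ = √(μ/r₂) = 0.52793 km/s.
Transfer-orbit speed at r₂: v_a = √[μ(2/r₂ − 1/a_t)] = 0.25877 km/s.
Second burn Δv₂ = |v₂ − v_a| = 0.2692 km/s.
Total Δv = Δv₁ + Δv₂ = 0.7358 km/s.

Δv = 0.736 km/s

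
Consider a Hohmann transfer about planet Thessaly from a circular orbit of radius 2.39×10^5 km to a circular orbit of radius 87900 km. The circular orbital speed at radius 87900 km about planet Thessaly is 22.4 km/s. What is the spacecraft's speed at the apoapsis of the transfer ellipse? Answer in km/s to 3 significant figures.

v = 9.96 km/s

From the circular-orbit relation v² = μ/r at r = 87900 km: μ = v²r = (22.4)² × 87900 = 4.41047×10^7 km³/s².
The Hohmann ellipse has a_t = (r₁ + r₂)/2 = 1.6345×10^5 km.
At apoapsis, r = 2.390×10^5 km.
Vis-viva: v = √[μ(2/r − 1/a_t)] = √[4.41047×10^7 × (2/2.390×10^5 − 1/1.6345×10^5)] = 9.962 km/s.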